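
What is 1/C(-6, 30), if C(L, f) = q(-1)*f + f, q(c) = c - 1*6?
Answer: -1/180 ≈ -0.0055556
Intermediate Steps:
q(c) = -6 + c (q(c) = c - 6 = -6 + c)
C(L, f) = -6*f (C(L, f) = (-6 - 1)*f + f = -7*f + f = -6*f)
1/C(-6, 30) = 1/(-6*30) = 1/(-180) = -1/180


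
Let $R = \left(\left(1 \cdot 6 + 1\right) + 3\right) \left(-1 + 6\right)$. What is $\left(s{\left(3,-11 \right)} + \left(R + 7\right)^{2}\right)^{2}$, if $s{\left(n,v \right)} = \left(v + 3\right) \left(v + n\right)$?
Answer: $10975969$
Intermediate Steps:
$s{\left(n,v \right)} = \left(3 + v\right) \left(n + v\right)$
$R = 50$ ($R = \left(\left(6 + 1\right) + 3\right) 5 = \left(7 + 3\right) 5 = 10 \cdot 5 = 50$)
$\left(s{\left(3,-11 \right)} + \left(R + 7\right)^{2}\right)^{2} = \left(\left(\left(-11\right)^{2} + 3 \cdot 3 + 3 \left(-11\right) + 3 \left(-11\right)\right) + \left(50 + 7\right)^{2}\right)^{2} = \left(\left(121 + 9 - 33 - 33\right) + 57^{2}\right)^{2} = \left(64 + 3249\right)^{2} = 3313^{2} = 10975969$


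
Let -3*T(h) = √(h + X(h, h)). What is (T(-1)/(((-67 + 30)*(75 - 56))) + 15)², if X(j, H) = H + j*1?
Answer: (31635 + I*√3)²/4447881 ≈ 225.0 + 0.024638*I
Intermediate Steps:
X(j, H) = H + j
T(h) = -√3*√h/3 (T(h) = -√(h + (h + h))/3 = -√(h + 2*h)/3 = -√3*√h/3)
(T(-1)/(((-67 + 30)*(75 - 56))) + 15)² = ((-√3*√(-1)/3)/(((-67 + 30)*(75 - 56))) + 15)² = ((-√3*I/3)/((-37*19)) + 15)² = (-I*√3/3/(-703) + 15)² = (-I*√3/3*(-1/703) + 15)² = (I*√3/2109 + 15)² = (15 + I*√3/2109)²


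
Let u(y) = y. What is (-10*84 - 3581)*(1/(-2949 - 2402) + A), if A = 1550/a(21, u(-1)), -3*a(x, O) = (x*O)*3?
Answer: -36667902209/112371 ≈ -3.2631e+5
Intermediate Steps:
a(x, O) = -O*x (a(x, O) = -x*O*3/3 = -O*x*3/3 = -O*x)
A = 1550/21 (A = 1550/((-1*(-1)*21)) = 1550/21 ≈ 73.810)
(-10*84 - 3581)*(1/(-2949 - 2402) + A) = (-10*84 - 3581)*(1/(-2949 - 2402) + 1550/21) = (-840 - 3581)*(1/(-5351) + 1550/21) = -4421*(-1/5351 + 1550/21) = -4421*8294029/112371 = -36667902209/112371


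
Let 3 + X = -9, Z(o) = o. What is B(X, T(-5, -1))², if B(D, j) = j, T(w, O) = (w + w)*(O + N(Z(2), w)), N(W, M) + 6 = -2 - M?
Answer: 1600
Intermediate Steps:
N(W, M) = -8 - M (N(W, M) = -6 + (-2 - M) = -8 - M)
T(w, O) = 2*w*(-8 + O - w) (T(w, O) = (w + w)*(O + (-8 - w)) = (2*w)*(-8 + O - w) = 2*w*(-8 + O - w))
X = -12 (X = -3 - 9 = -12)
B(X, T(-5, -1))² = (2*(-5)*(-8 - 1 - 1*(-5)))² = (2*(-5)*(-8 - 1 + 5))² = (2*(-5)*(-4))² = 40² = 1600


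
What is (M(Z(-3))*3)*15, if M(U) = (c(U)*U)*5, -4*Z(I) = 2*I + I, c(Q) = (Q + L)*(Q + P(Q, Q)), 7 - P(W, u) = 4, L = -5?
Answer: -467775/64 ≈ -7309.0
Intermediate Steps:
P(W, u) = 3 (P(W, u) = 7 - 1*4 = 7 - 4 = 3)
c(Q) = (-5 + Q)*(3 + Q) (c(Q) = (Q - 5)*(Q + 3) = (-5 + Q)*(3 + Q))
Z(I) = -3*I/4 (Z(I) = -(2*I + I)/4 = -3*I/4)
M(U) = 5*U*(-15 + U**2 - 2*U) (M(U) = ((-15 + U**2 - 2*U)*U)*5 = (U*(-15 + U**2 - 2*U))*5 = 5*U*(-15 + U**2 - 2*U))
(M(Z(-3))*3)*15 = ((5*(-3/4*(-3))*(-15 + (-3/4*(-3))**2 - (-3)*(-3)/2))*3)*15 = ((5*(9/4)*(-15 + (9/4)**2 - 2*9/4))*3)*15 = ((5*(9/4)*(-15 + 81/16 - 9/2))*3)*15 = ((5*(9/4)*(-231/16))*3)*15 = -10395/64*3*15 = -31185/64*15 = -467775/64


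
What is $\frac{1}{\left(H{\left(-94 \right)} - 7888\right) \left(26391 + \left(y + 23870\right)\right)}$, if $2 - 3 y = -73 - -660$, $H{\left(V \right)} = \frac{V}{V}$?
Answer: $- \frac{1}{394870542} \approx -2.5325 \cdot 10^{-9}$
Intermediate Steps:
$H{\left(V \right)} = 1$
$y = -195$ ($y = \frac{2}{3} - \frac{-73 - -660}{3} = \frac{2}{3} - \frac{-73 + 660}{3} = \frac{2}{3} - \frac{587}{3} = -195$)
$\frac{1}{\left(H{\left(-94 \right)} - 7888\right) \left(26391 + \left(y + 23870\right)\right)} = \frac{1}{\left(1 - 7888\right) \left(26391 + \left(-195 + 23870\right)\right)} = \frac{1}{\left(-7887\right) \left(26391 + 23675\right)} = \frac{1}{\left(-7887\right) 50066} = \frac{1}{-394870542} = - \frac{1}{394870542}$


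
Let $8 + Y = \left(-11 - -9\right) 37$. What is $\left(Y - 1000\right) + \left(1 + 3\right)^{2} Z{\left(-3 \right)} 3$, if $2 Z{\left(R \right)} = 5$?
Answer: $-962$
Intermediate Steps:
$Z{\left(R \right)} = \frac{5}{2}$ ($Z{\left(R \right)} = \frac{1}{2} \cdot 5 = \frac{5}{2}$)
$Y = -82$ ($Y = -8 + \left(-11 - -9\right) 37 = -8 + \left(-11 + 9\right) 37 = -8 - 74 = -82$)
$\left(Y - 1000\right) + \left(1 + 3\right)^{2} Z{\left(-3 \right)} 3 = \left(-82 - 1000\right) + \left(1 + 3\right)^{2} \cdot \frac{5}{2} \cdot 3 = -1082 + 4^{2} \cdot \frac{5}{2} \cdot 3 = -1082 + 16 \cdot \frac{5}{2} \cdot 3 = -1082 + 40 \cdot 3 = -1082 + 120 = -962$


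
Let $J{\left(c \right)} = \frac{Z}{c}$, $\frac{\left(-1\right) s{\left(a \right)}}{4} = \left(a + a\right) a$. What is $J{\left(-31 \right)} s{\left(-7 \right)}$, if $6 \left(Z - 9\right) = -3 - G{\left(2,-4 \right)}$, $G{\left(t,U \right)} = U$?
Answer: $\frac{10780}{93} \approx 115.91$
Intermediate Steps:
$s{\left(a \right)} = - 8 a^{2}$ ($s{\left(a \right)} = - 4 \left(a + a\right) a = - 4 \cdot 2 a a = - 4 \cdot 2 a^{2} = - 8 a^{2}$)
$Z = \frac{55}{6}$ ($Z = 9 + \frac{-3 - -4}{6} = 9 + \frac{-3 + 4}{6} = 9 + \frac{1}{6} \cdot 1 = 9 + \frac{1}{6} = \frac{55}{6} \approx 9.1667$)
$J{\left(c \right)} = \frac{55}{6 c}$
$J{\left(-31 \right)} s{\left(-7 \right)} = \frac{55}{6 \left(-31\right)} \left(- 8 \left(-7\right)^{2}\right) = \frac{55}{6} \left(- \frac{1}{31}\right) \left(\left(-8\right) 49\right) = \left(- \frac{55}{186}\right) \left(-392\right) = \frac{10780}{93}$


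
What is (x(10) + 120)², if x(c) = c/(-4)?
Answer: 55225/4 ≈ 13806.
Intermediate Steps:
x(c) = -c/4 (x(c) = c*(-¼) = -c/4)
(x(10) + 120)² = (-¼*10 + 120)² = (-5/2 + 120)² = (235/2)² = 55225/4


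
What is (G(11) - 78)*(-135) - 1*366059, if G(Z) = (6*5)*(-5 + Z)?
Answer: -379829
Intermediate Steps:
G(Z) = -150 + 30*Z (G(Z) = 30*(-5 + Z) = -150 + 30*Z)
(G(11) - 78)*(-135) - 1*366059 = ((-150 + 30*11) - 78)*(-135) - 1*366059 = ((-150 + 330) - 78)*(-135) - 366059 = (180 - 78)*(-135) - 366059 = 102*(-135) - 366059 = -13770 - 366059 = -379829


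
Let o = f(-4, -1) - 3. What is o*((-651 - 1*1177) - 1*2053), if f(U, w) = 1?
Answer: 7762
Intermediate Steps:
o = -2 (o = 1 - 3 = -2)
o*((-651 - 1*1177) - 1*2053) = -2*((-651 - 1*1177) - 1*2053) = -2*((-651 - 1177) - 2053) = -2*(-1828 - 2053) = -2*(-3881) = 7762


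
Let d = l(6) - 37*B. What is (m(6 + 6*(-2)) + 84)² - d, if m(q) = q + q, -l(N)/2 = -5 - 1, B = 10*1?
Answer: 5542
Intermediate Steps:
B = 10
l(N) = 12 (l(N) = -2*(-5 - 1) = -2*(-6) = 12)
m(q) = 2*q
d = -358 (d = 12 - 37*10 = 12 - 370 = -358)
(m(6 + 6*(-2)) + 84)² - d = (2*(6 + 6*(-2)) + 84)² - 1*(-358) = (2*(6 - 12) + 84)² + 358 = (2*(-6) + 84)² + 358 = (-12 + 84)² + 358 = 72² + 358 = 5184 + 358 = 5542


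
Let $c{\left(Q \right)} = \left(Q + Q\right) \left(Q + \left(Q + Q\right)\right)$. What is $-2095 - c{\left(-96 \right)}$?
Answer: $-57391$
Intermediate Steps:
$c{\left(Q \right)} = 6 Q^{2}$ ($c{\left(Q \right)} = 2 Q \left(Q + 2 Q\right) = 2 Q 3 Q = 6 Q^{2}$)
$-2095 - c{\left(-96 \right)} = -2095 - 6 \left(-96\right)^{2} = -2095 - 6 \cdot 9216 = -2095 - 55296 = -57391$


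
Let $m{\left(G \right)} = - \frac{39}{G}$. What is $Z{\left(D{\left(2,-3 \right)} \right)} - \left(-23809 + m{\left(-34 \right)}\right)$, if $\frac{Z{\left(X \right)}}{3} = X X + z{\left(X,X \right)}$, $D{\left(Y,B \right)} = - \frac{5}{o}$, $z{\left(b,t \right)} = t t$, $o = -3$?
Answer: $\frac{2430101}{102} \approx 23825.0$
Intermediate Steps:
$z{\left(b,t \right)} = t^{2}$
$D{\left(Y,B \right)} = \frac{5}{3}$ ($D{\left(Y,B \right)} = - \frac{5}{-3} = \left(-5\right) \left(- \frac{1}{3}\right) = \frac{5}{3}$)
$Z{\left(X \right)} = 6 X^{2}$ ($Z{\left(X \right)} = 3 \left(X X + X^{2}\right) = 3 \left(X^{2} + X^{2}\right) = 3 \cdot 2 X^{2} = 6 X^{2}$)
$Z{\left(D{\left(2,-3 \right)} \right)} - \left(-23809 + m{\left(-34 \right)}\right) = 6 \left(\frac{5}{3}\right)^{2} + \left(23809 - - \frac{39}{-34}\right) = 6 \cdot \frac{25}{9} + \left(23809 - \left(-39\right) \left(- \frac{1}{34}\right)\right) = \frac{50}{3} + \left(23809 - \frac{39}{34}\right) = \frac{50}{3} + \frac{809467}{34} = \frac{2430101}{102}$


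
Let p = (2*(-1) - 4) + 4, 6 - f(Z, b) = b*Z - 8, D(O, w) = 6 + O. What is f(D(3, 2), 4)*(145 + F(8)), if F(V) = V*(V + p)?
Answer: -4246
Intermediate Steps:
f(Z, b) = 14 - Z*b (f(Z, b) = 6 - (b*Z - 8) = 6 - (Z*b - 8) = 6 - (-8 + Z*b) = 6 + (8 - Z*b) = 14 - Z*b)
p = -2 (p = (-2 - 4) + 4 = -6 + 4 = -2)
F(V) = V*(-2 + V) (F(V) = V*(V - 2) = V*(-2 + V))
f(D(3, 2), 4)*(145 + F(8)) = (14 - 1*(6 + 3)*4)*(145 + 8*(-2 + 8)) = (14 - 1*9*4)*(145 + 8*6) = (14 - 36)*(145 + 48) = -22*193 = -4246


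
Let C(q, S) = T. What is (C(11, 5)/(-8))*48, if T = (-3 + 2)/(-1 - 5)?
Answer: -1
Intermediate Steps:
T = 1/6 (T = -1/(-6) = -1*(-1/6) = 1/6 ≈ 0.16667)
C(q, S) = 1/6
(C(11, 5)/(-8))*48 = ((1/6)/(-8))*48 = -1/8*1/6*48 = -1/48*48 = -1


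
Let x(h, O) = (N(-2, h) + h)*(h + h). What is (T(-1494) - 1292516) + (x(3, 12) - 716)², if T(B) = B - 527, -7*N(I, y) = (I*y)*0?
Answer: -807333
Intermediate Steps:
N(I, y) = 0 (N(I, y) = -I*y*0/7 = -⅐*0 = 0)
T(B) = -527 + B
x(h, O) = 2*h² (x(h, O) = (0 + h)*(h + h) = h*(2*h) = 2*h²)
(T(-1494) - 1292516) + (x(3, 12) - 716)² = ((-527 - 1494) - 1292516) + (2*3² - 716)² = (-2021 - 1292516) + (2*9 - 716)² = -1294537 + (18 - 716)² = -1294537 + (-698)² = -1294537 + 487204 = -807333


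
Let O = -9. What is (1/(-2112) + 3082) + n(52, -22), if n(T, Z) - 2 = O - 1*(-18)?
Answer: 6532415/2112 ≈ 3093.0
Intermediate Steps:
n(T, Z) = 11 (n(T, Z) = 2 + (-9 - 1*(-18)) = 2 + (-9 + 18) = 2 + 9 = 11)
(1/(-2112) + 3082) + n(52, -22) = (1/(-2112) + 3082) + 11 = (-1/2112 + 3082) + 11 = 6509183/2112 + 11 = 6532415/2112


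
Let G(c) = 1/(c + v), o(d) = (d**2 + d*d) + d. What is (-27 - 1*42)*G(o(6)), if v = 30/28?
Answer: -322/369 ≈ -0.87263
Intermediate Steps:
o(d) = d + 2*d**2 (o(d) = (d**2 + d**2) + d = 2*d**2 + d = d + 2*d**2)
v = 15/14 (v = 30*(1/28) = 15/14 ≈ 1.0714)
G(c) = 1/(15/14 + c) (G(c) = 1/(c + 15/14) = 1/(15/14 + c))
(-27 - 1*42)*G(o(6)) = (-27 - 1*42)*(14/(15 + 14*(6*(1 + 2*6)))) = (-27 - 42)*(14/(15 + 14*(6*(1 + 12)))) = -966/(15 + 14*(6*13)) = -966/(15 + 14*78) = -966/(15 + 1092) = -966/1107 = -69*14/1107 = -322/369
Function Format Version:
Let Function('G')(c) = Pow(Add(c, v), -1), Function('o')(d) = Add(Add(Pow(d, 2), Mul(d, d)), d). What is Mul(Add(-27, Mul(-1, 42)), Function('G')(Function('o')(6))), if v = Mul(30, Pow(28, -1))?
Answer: Rational(-322, 369) ≈ -0.87263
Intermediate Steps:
Function('o')(d) = Add(d, Mul(2, Pow(d, 2))) (Function('o')(d) = Add(Add(Pow(d, 2), Pow(d, 2)), d) = Add(Mul(2, Pow(d, 2)), d) = Add(d, Mul(2, Pow(d, 2))))
v = Rational(15, 14) (v = Mul(30, Rational(1, 28)) = Rational(15, 14) ≈ 1.0714)
Function('G')(c) = Pow(Add(Rational(15, 14), c), -1) (Function('G')(c) = Pow(Add(c, Rational(15, 14)), -1) = Pow(Add(Rational(15, 14), c), -1))
Mul(Add(-27, Mul(-1, 42)), Function('G')(Function('o')(6))) = Mul(Add(-27, Mul(-1, 42)), Mul(14, Pow(Add(15, Mul(14, Mul(6, Add(1, Mul(2, 6))))), -1))) = Mul(Add(-27, -42), Mul(14, Pow(Add(15, Mul(14, Mul(6, Add(1, 12)))), -1))) = Mul(-69, Mul(14, Pow(Add(15, Mul(14, Mul(6, 13))), -1))) = Mul(-69, Mul(14, Pow(Add(15, Mul(14, 78)), -1))) = Mul(-69, Mul(14, Pow(Add(15, 1092), -1))) = Mul(-69, Mul(14, Pow(1107, -1))) = Mul(-69, Mul(14, Rational(1, 1107))) = Mul(-69, Rational(14, 1107)) = Rational(-322, 369)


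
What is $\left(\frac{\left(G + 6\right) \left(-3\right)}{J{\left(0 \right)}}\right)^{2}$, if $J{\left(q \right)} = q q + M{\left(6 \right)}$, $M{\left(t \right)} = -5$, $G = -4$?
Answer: $\frac{36}{25} \approx 1.44$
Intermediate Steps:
$J{\left(q \right)} = -5 + q^{2}$ ($J{\left(q \right)} = q q - 5 = q^{2} - 5 = -5 + q^{2}$)
$\left(\frac{\left(G + 6\right) \left(-3\right)}{J{\left(0 \right)}}\right)^{2} = \left(\frac{\left(-4 + 6\right) \left(-3\right)}{-5 + 0^{2}}\right)^{2} = \left(\frac{2 \left(-3\right)}{-5 + 0}\right)^{2} = \left(- \frac{6}{-5}\right)^{2} = \left(\left(-6\right) \left(- \frac{1}{5}\right)\right)^{2} = \left(\frac{6}{5}\right)^{2} = \frac{36}{25}$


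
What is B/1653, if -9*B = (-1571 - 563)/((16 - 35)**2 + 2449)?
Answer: 1067/20902185 ≈ 5.1047e-5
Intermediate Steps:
B = 1067/12645 (B = -(-1571 - 563)/(9*((16 - 35)**2 + 2449)) = -(-2134)/(9*((-19)**2 + 2449)) = -(-2134)/(9*(361 + 2449)) = -(-2134)/(9*2810) = -1/9*(-1067/1405) = 1067/12645 ≈ 0.084381)
B/1653 = (1067/12645)/1653 = (1067/12645)*(1/1653) = 1067/20902185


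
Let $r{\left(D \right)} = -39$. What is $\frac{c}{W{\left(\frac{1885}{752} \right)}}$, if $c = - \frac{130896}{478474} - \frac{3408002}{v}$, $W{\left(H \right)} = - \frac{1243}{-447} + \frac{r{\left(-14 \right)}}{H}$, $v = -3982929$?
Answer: $- \frac{11983114672477610}{263053031309441027} \approx -0.045554$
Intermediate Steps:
$W{\left(H \right)} = \frac{1243}{447} - \frac{39}{H}$ ($W{\left(H \right)} = - \frac{1243}{-447} - \frac{39}{H} = \left(-1243\right) \left(- \frac{1}{447}\right) - \frac{39}{H} = \frac{1243}{447} - \frac{39}{H}$)
$c = \frac{554645437282}{952863985173}$ ($c = - \frac{130896}{478474} - \frac{3408002}{-3982929} = \left(-130896\right) \frac{1}{478474} - - \frac{3408002}{3982929} = - \frac{65448}{239237} + \frac{3408002}{3982929} = \frac{554645437282}{952863985173} \approx 0.58208$)
$\frac{c}{W{\left(\frac{1885}{752} \right)}} = \frac{554645437282}{952863985173 \left(\frac{1243}{447} - \frac{39}{1885 \cdot \frac{1}{752}}\right)} = \frac{554645437282}{952863985173 \left(\frac{1243}{447} - \frac{39}{\frac{1885}{752}}\right)} = \frac{554645437282}{952863985173 \left(\frac{1243}{447} - \frac{2256}{145}\right)} = \frac{554645437282}{952863985173 \left(- \frac{828197}{64815}\right)} = \frac{554645437282}{952863985173} \left(- \frac{64815}{828197}\right) = - \frac{11983114672477610}{263053031309441027}$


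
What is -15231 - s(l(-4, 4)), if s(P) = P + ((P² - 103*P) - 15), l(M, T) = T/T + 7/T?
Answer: -239089/16 ≈ -14943.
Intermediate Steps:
l(M, T) = 1 + 7/T
s(P) = -15 + P² - 102*P (s(P) = P + (-15 + P² - 103*P) = -15 + P² - 102*P)
-15231 - s(l(-4, 4)) = -15231 - (-15 + ((7 + 4)/4)² - 102*(7 + 4)/4) = -15231 - (-15 + ((¼)*11)² - 51*11/2) = -15231 - (-15 + (11/4)² - 102*11/4) = -15231 - (-15 + 121/16 - 561/2) = -15231 - 1*(-4607/16) = -15231 + 4607/16 = -239089/16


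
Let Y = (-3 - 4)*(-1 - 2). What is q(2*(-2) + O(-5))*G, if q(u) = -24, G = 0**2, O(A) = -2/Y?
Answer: 0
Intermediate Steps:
Y = 21 (Y = -7*(-3) = 21)
O(A) = -2/21
G = 0
q(2*(-2) + O(-5))*G = -24*0 = 0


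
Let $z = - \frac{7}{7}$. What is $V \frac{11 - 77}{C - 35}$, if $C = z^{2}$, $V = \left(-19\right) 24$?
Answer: $- \frac{15048}{17} \approx -885.18$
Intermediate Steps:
$z = -1$ ($z = \left(-7\right) \frac{1}{7} = -1$)
$V = -456$
$C = 1$ ($C = \left(-1\right)^{2} = 1$)
$V \frac{11 - 77}{C - 35} = - 456 \frac{11 - 77}{1 - 35} = - 456 \left(- \frac{66}{-34}\right) = - 456 \left(\left(-66\right) \left(- \frac{1}{34}\right)\right) = \left(-456\right) \frac{33}{17} = - \frac{15048}{17}$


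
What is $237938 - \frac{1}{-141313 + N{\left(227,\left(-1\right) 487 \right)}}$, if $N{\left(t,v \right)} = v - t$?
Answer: $\frac{33793620327}{142027} \approx 2.3794 \cdot 10^{5}$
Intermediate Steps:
$237938 - \frac{1}{-141313 + N{\left(227,\left(-1\right) 487 \right)}} = 237938 - \frac{1}{-141313 - 714} = 237938 - \frac{1}{-142027} = 237938 - - \frac{1}{142027} = 237938 + \frac{1}{142027} = \frac{33793620327}{142027}$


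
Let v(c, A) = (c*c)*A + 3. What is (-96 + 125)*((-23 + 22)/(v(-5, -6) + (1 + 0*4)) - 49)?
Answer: -207437/146 ≈ -1420.8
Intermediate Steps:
v(c, A) = 3 + A*c² (v(c, A) = c²*A + 3 = A*c² + 3 = 3 + A*c²)
(-96 + 125)*((-23 + 22)/(v(-5, -6) + (1 + 0*4)) - 49) = (-96 + 125)*((-23 + 22)/((3 - 6*(-5)²) + (1 + 0*4)) - 49) = 29*(-1/((3 - 6*25) + (1 + 0)) - 49) = 29*(-1/((3 - 150) + 1) - 49) = 29*(-1/(-147 + 1) - 49) = 29*(-1/(-146) - 49) = 29*(-1*(-1/146) - 49) = 29*(1/146 - 49) = 29*(-7153/146) = -207437/146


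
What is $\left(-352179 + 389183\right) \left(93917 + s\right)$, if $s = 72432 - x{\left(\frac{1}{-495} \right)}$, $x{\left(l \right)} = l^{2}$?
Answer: $\frac{137115508767536}{22275} \approx 6.1556 \cdot 10^{9}$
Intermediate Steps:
$s = \frac{17747650799}{245025}$ ($s = 72432 - \left(\frac{1}{-495}\right)^{2} = 72432 - \left(- \frac{1}{495}\right)^{2} = 72432 - \frac{1}{245025} = \frac{17747650799}{245025} \approx 72432.0$)
$\left(-352179 + 389183\right) \left(93917 + s\right) = \left(-352179 + 389183\right) \left(93917 + \frac{17747650799}{245025}\right) = 37004 \cdot \frac{40759663724}{245025} = \frac{137115508767536}{22275}$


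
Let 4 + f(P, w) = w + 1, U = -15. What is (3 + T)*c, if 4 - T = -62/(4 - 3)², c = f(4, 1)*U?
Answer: 2070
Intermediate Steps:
f(P, w) = -3 + w (f(P, w) = -4 + (w + 1) = -4 + (1 + w) = -3 + w)
c = 30 (c = (-3 + 1)*(-15) = -2*(-15) = 30)
T = 66 (T = 4 - (-62)/((4 - 3)²) = 4 - (-62)/(1²) = 4 - (-62)/1 = 4 - (-62) = 4 - 1*(-62) = 4 + 62 = 66)
(3 + T)*c = (3 + 66)*30 = 69*30 = 2070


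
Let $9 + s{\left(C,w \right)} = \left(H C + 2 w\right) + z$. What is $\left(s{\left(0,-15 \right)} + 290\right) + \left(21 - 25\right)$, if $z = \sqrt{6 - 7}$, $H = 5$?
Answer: $247 + i \approx 247.0 + 1.0 i$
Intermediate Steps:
$z = i$ ($z = \sqrt{-1} = i \approx 1.0 i$)
$s{\left(C,w \right)} = -9 + i + 2 w + 5 C$ ($s{\left(C,w \right)} = -9 + \left(\left(5 C + 2 w\right) + i\right) = -9 + \left(\left(2 w + 5 C\right) + i\right) = -9 + \left(i + 2 w + 5 C\right) = -9 + i + 2 w + 5 C$)
$\left(s{\left(0,-15 \right)} + 290\right) + \left(21 - 25\right) = \left(\left(-9 + i + 2 \left(-15\right) + 5 \cdot 0\right) + 290\right) + \left(21 - 25\right) = \left(\left(-9 + i - 30 + 0\right) + 290\right) + \left(21 - 25\right) = \left(\left(-39 + i\right) + 290\right) - 4 = \left(251 + i\right) - 4 = 247 + i$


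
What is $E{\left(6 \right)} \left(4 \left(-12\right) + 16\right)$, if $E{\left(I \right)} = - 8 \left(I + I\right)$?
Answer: $3072$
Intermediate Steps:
$E{\left(I \right)} = - 16 I$ ($E{\left(I \right)} = - 8 \cdot 2 I = - 16 I$)
$E{\left(6 \right)} \left(4 \left(-12\right) + 16\right) = \left(-16\right) 6 \left(4 \left(-12\right) + 16\right) = - 96 \left(-48 + 16\right) = \left(-96\right) \left(-32\right) = 3072$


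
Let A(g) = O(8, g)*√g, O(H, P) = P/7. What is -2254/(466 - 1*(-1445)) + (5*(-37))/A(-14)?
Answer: -46/39 - 185*I*√14/28 ≈ -1.1795 - 24.722*I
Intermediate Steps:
O(H, P) = P/7 (O(H, P) = P*(⅐) = P/7)
A(g) = g^(3/2)/7 (A(g) = (g/7)*√g = g^(3/2)/7)
-2254/(466 - 1*(-1445)) + (5*(-37))/A(-14) = -2254/(466 - 1*(-1445)) + (5*(-37))/(((-14)^(3/2)/7)) = -2254/(466 + 1445) - 185*I*√14/28 = -2254/1911 - 185*I*√14/28 = -2254*1/1911 - 185*I*√14/28 = -46/39 - 185*I*√14/28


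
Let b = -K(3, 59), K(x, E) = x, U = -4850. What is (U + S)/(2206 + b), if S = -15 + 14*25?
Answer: -4515/2203 ≈ -2.0495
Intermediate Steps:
b = -3 (b = -1*3 = -3)
S = 335 (S = -15 + 350 = 335)
(U + S)/(2206 + b) = (-4850 + 335)/(2206 - 3) = -4515/2203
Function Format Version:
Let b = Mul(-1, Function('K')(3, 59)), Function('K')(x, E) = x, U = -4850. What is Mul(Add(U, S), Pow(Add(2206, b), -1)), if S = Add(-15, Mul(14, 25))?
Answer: Rational(-4515, 2203) ≈ -2.0495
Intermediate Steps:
b = -3 (b = Mul(-1, 3) = -3)
S = 335 (S = Add(-15, 350) = 335)
Mul(Add(U, S), Pow(Add(2206, b), -1)) = Mul(Add(-4850, 335), Pow(Add(2206, -3), -1)) = Mul(-4515, Pow(2203, -1)) = Mul(-4515, Rational(1, 2203)) = Rational(-4515, 2203)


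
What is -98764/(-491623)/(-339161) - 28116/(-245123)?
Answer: 275765841621128/2404214663180957 ≈ 0.11470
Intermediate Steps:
-98764/(-491623)/(-339161) - 28116/(-245123) = -98764*(-1/491623)*(-1/339161) - 28116*(-1/245123) = (98764/491623)*(-1/339161) + 28116/245123 = -98764/166739348303 + 28116/245123 = 275765841621128/2404214663180957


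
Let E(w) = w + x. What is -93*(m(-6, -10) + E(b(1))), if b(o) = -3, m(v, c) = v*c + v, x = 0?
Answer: -4743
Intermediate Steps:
m(v, c) = v + c*v (m(v, c) = c*v + v = v + c*v)
E(w) = w (E(w) = w + 0 = w)
-93*(m(-6, -10) + E(b(1))) = -93*(-6*(1 - 10) - 3) = -93*(-6*(-9) - 3) = -93*(54 - 3) = -93*51 = -4743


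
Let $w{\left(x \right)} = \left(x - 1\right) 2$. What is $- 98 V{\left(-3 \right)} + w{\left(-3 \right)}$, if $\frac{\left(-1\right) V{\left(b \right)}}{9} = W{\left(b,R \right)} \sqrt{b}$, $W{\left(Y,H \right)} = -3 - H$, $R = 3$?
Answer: $-8 - 5292 i \sqrt{3} \approx -8.0 - 9166.0 i$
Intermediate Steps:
$w{\left(x \right)} = -2 + 2 x$ ($w{\left(x \right)} = \left(-1 + x\right) 2 = -2 + 2 x$)
$V{\left(b \right)} = 54 \sqrt{b}$ ($V{\left(b \right)} = - 9 \left(-3 - 3\right) \sqrt{b} = - 9 \left(- 6 \sqrt{b}\right) = 54 \sqrt{b}$)
$- 98 V{\left(-3 \right)} + w{\left(-3 \right)} = - 98 \cdot 54 \sqrt{-3} + \left(-2 + 2 \left(-3\right)\right) = - 98 \cdot 54 i \sqrt{3} - 8 = - 5292 i \sqrt{3} - 8 = -8 - 5292 i \sqrt{3}$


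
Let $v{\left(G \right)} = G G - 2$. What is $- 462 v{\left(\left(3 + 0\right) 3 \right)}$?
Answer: $-36498$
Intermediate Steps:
$v{\left(G \right)} = -2 + G^{2}$ ($v{\left(G \right)} = G^{2} - 2 = -2 + G^{2}$)
$- 462 v{\left(\left(3 + 0\right) 3 \right)} = - 462 \left(-2 + \left(\left(3 + 0\right) 3\right)^{2}\right) = - 462 \left(-2 + \left(3 \cdot 3\right)^{2}\right) = - 462 \left(-2 + 9^{2}\right) = - 462 \left(-2 + 81\right) = \left(-462\right) 79 = -36498$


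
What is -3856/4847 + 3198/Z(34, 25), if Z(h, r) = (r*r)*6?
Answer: 173451/3029375 ≈ 0.057256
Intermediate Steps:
Z(h, r) = 6*r**2 (Z(h, r) = r**2*6 = 6*r**2)
-3856/4847 + 3198/Z(34, 25) = -3856/4847 + 3198/((6*25**2)) = -3856*1/4847 + 3198/((6*625)) = -3856/4847 + 3198/3750 = -3856/4847 + 3198*(1/3750) = -3856/4847 + 533/625 = 173451/3029375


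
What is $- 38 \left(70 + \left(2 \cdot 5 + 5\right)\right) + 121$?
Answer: $-3109$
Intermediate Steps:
$- 38 \left(70 + \left(2 \cdot 5 + 5\right)\right) + 121 = - 38 \left(70 + \left(10 + 5\right)\right) + 121 = - 38 \left(70 + 15\right) + 121 = \left(-38\right) 85 + 121 = -3230 + 121 = -3109$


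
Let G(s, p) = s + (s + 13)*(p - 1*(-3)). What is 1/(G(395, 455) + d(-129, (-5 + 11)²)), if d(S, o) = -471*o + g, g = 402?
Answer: 1/170705 ≈ 5.8581e-6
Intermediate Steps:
d(S, o) = 402 - 471*o (d(S, o) = -471*o + 402 = 402 - 471*o)
G(s, p) = s + (3 + p)*(13 + s) (G(s, p) = s + (13 + s)*(p + 3) = s + (13 + s)*(3 + p) = s + (3 + p)*(13 + s))
1/(G(395, 455) + d(-129, (-5 + 11)²)) = 1/((39 + 4*395 + 13*455 + 455*395) + (402 - 471*(-5 + 11)²)) = 1/((39 + 1580 + 5915 + 179725) + (402 - 471*6²)) = 1/(187259 + (402 - 471*36)) = 1/(187259 + (402 - 16956)) = 1/(187259 - 16554) = 1/170705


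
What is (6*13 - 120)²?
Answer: 1764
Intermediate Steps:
(6*13 - 120)² = (78 - 120)² = (-42)² = 1764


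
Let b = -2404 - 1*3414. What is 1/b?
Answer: -1/5818 ≈ -0.00017188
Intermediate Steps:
b = -5818 (b = -2404 - 3414 = -5818)
1/b = 1/(-5818) = -1/5818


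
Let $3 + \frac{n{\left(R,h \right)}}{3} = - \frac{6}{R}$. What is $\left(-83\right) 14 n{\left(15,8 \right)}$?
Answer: $\frac{59262}{5} \approx 11852.0$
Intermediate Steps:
$n{\left(R,h \right)} = -9 - \frac{18}{R}$ ($n{\left(R,h \right)} = -9 + 3 \left(- \frac{6}{R}\right) = -9 - \frac{18}{R}$)
$\left(-83\right) 14 n{\left(15,8 \right)} = \left(-83\right) 14 \left(-9 - \frac{18}{15}\right) = - 1162 \left(-9 - \frac{6}{5}\right) = \left(-1162\right) \left(- \frac{51}{5}\right) = \frac{59262}{5}$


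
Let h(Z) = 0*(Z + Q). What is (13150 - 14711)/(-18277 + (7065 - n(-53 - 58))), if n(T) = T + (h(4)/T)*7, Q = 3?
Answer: 1561/11101 ≈ 0.14062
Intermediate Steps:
h(Z) = 0 (h(Z) = 0*(Z + 3) = 0*(3 + Z) = 0)
n(T) = T (n(T) = T + (0/T)*7 = T + 0*7 = T + 0 = T)
(13150 - 14711)/(-18277 + (7065 - n(-53 - 58))) = (13150 - 14711)/(-18277 + (7065 - (-53 - 58))) = -1561/(-18277 + (7065 - 1*(-111))) = -1561/(-18277 + (7065 + 111)) = -1561/(-18277 + 7176) = -1561/(-11101) = -1561*(-1/11101) = 1561/11101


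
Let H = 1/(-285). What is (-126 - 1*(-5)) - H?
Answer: -34484/285 ≈ -121.00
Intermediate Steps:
H = -1/285 ≈ -0.0035088
(-126 - 1*(-5)) - H = (-126 - 1*(-5)) - 1*(-1/285) = (-126 + 5) + 1/285 = -121 + 1/285 = -34484/285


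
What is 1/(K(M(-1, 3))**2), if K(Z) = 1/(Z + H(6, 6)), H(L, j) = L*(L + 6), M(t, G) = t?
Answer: 5041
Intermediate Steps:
H(L, j) = L*(6 + L)
K(Z) = 1/(72 + Z) (K(Z) = 1/(Z + 6*(6 + 6)) = 1/(Z + 6*12) = 1/(Z + 72) = 1/(72 + Z))
1/(K(M(-1, 3))**2) = 1/((1/(72 - 1))**2) = 1/((1/71)**2) = 1/(1/5041) = 5041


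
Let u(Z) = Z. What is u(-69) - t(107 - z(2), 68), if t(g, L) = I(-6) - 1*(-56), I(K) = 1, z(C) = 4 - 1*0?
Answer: -126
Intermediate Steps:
z(C) = 4 (z(C) = 4 + 0 = 4)
t(g, L) = 57 (t(g, L) = 1 - 1*(-56) = 1 + 56 = 57)
u(-69) - t(107 - z(2), 68) = -69 - 1*57 = -69 - 57 = -126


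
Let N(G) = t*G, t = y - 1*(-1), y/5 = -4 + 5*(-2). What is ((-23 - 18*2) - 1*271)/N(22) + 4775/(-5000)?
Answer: -3393/4600 ≈ -0.73761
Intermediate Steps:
y = -70 (y = 5*(-4 + 5*(-2)) = 5*(-4 - 10) = 5*(-14) = -70)
t = -69 (t = -70 - 1*(-1) = -70 + 1 = -69)
N(G) = -69*G
((-23 - 18*2) - 1*271)/N(22) + 4775/(-5000) = ((-23 - 18*2) - 1*271)/((-69*22)) + 4775/(-5000) = ((-23 - 36) - 271)/(-1518) + 4775*(-1/5000) = (-59 - 271)*(-1/1518) - 191/200 = -330*(-1/1518) - 191/200 = 5/23 - 191/200 = -3393/4600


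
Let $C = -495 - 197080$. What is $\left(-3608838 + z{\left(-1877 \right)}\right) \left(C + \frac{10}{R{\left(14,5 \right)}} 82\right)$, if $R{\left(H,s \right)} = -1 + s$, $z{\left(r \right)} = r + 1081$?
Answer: $712433462580$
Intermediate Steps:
$z{\left(r \right)} = 1081 + r$
$C = -197575$ ($C = -495 - 197080 = -197575$)
$\left(-3608838 + z{\left(-1877 \right)}\right) \left(C + \frac{10}{R{\left(14,5 \right)}} 82\right) = \left(-3608838 + \left(1081 - 1877\right)\right) \left(-197575 + \frac{10}{-1 + 5} \cdot 82\right) = \left(-3608838 - 796\right) \left(-197575 + \frac{10}{4} \cdot 82\right) = - 3609634 \left(-197575 + 10 \cdot \frac{1}{4} \cdot 82\right) = - 3609634 \left(-197575 + \frac{5}{2} \cdot 82\right) = - 3609634 \left(-197575 + 205\right) = \left(-3609634\right) \left(-197370\right) = 712433462580$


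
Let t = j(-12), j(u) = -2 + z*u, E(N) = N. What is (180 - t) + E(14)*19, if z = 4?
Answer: 496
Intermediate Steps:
j(u) = -2 + 4*u
t = -50 (t = -2 + 4*(-12) = -2 - 48 = -50)
(180 - t) + E(14)*19 = (180 - 1*(-50)) + 14*19 = (180 + 50) + 266 = 230 + 266 = 496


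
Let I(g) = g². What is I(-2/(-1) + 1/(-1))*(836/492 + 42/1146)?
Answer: 40780/23493 ≈ 1.7358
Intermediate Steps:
I(-2/(-1) + 1/(-1))*(836/492 + 42/1146) = (-2/(-1) + 1/(-1))²*(836/492 + 42/1146) = (-2*(-1) + 1*(-1))²*(836*(1/492) + 42*(1/1146)) = (2 - 1)²*(209/123 + 7/191) = 1²*(40780/23493) = 1*(40780/23493) = 40780/23493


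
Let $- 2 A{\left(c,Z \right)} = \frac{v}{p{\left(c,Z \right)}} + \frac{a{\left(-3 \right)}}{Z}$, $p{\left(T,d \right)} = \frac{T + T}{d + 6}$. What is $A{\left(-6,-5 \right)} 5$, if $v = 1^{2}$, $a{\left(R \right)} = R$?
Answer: $- \frac{31}{24} \approx -1.2917$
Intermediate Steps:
$p{\left(T,d \right)} = \frac{2 T}{6 + d}$
$v = 1$
$A{\left(c,Z \right)} = \frac{3}{2 Z} - \frac{6 + Z}{4 c}$ ($A{\left(c,Z \right)} = - \frac{1 \frac{1}{2 c \frac{1}{6 + Z}} - \frac{3}{Z}}{2} = - \frac{1 \frac{6 + Z}{2 c} - \frac{3}{Z}}{2} = - \frac{\frac{6 + Z}{2 c} - \frac{3}{Z}}{2} = - \frac{- \frac{3}{Z} + \frac{6 + Z}{2 c}}{2} = \frac{3}{2 Z} - \frac{6 + Z}{4 c}$)
$A{\left(-6,-5 \right)} 5 = \frac{6 \left(-6\right) - - 5 \left(6 - 5\right)}{4 \left(-5\right) \left(-6\right)} 5 = \frac{1}{4} \left(- \frac{1}{5}\right) \left(- \frac{1}{6}\right) \left(-36 - \left(-5\right) 1\right) 5 = \frac{1}{4} \left(- \frac{1}{5}\right) \left(- \frac{1}{6}\right) \left(-36 + 5\right) 5 = \frac{1}{4} \left(- \frac{1}{5}\right) \left(- \frac{1}{6}\right) \left(-31\right) 5 = \left(- \frac{31}{120}\right) 5 = - \frac{31}{24}$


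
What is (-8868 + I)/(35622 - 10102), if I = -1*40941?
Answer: -49809/25520 ≈ -1.9518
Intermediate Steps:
I = -40941
(-8868 + I)/(35622 - 10102) = (-8868 - 40941)/(35622 - 10102) = -49809/25520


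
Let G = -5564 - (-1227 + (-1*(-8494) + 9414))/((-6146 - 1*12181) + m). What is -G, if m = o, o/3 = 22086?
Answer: 266704765/47931 ≈ 5564.3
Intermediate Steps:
o = 66258 (o = 3*22086 = 66258)
m = 66258
G = -266704765/47931 (G = -5564 - (-1227 + (-1*(-8494) + 9414))/((-6146 - 1*12181) + 66258) = -5564 - (-1227 + (8494 + 9414))/((-6146 - 12181) + 66258) = -5564 - (-1227 + 17908)/(-18327 + 66258) = -5564 - 16681/47931 = -266704765/47931 ≈ -5564.3)
-G = -1*(-266704765/47931) = 266704765/47931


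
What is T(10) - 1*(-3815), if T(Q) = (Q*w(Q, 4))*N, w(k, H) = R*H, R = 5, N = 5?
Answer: 4815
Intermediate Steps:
w(k, H) = 5*H
T(Q) = 100*Q (T(Q) = (Q*(5*4))*5 = (Q*20)*5 = (20*Q)*5 = 100*Q)
T(10) - 1*(-3815) = 100*10 - 1*(-3815) = 1000 + 3815 = 4815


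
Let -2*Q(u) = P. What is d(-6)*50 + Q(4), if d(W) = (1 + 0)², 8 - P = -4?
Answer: 44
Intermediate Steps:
P = 12 (P = 8 - 1*(-4) = 8 + 4 = 12)
Q(u) = -6 (Q(u) = -½*12 = -6)
d(W) = 1 (d(W) = 1² = 1)
d(-6)*50 + Q(4) = 1*50 - 6 = 50 - 6 = 44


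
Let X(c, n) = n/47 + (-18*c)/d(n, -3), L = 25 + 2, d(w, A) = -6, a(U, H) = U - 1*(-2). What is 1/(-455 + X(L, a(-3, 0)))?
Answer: -47/17579 ≈ -0.0026736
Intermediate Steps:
a(U, H) = 2 + U (a(U, H) = U + 2 = 2 + U)
L = 27
X(c, n) = 3*c + n/47 (X(c, n) = n/47 - 18*c/(-6) = n*(1/47) - 18*c*(-⅙) = n/47 + 3*c = 3*c + n/47)
1/(-455 + X(L, a(-3, 0))) = 1/(-455 + (3*27 + (2 - 3)/47)) = 1/(-455 + (81 + (1/47)*(-1))) = 1/(-455 + (81 - 1/47)) = 1/(-455 + 3806/47) = 1/(-17579/47) = -47/17579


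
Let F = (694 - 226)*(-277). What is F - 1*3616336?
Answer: -3745972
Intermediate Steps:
F = -129636 (F = 468*(-277) = -129636)
F - 1*3616336 = -129636 - 1*3616336 = -129636 - 3616336 = -3745972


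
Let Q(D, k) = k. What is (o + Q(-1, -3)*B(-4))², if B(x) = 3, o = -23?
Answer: 1024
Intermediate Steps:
(o + Q(-1, -3)*B(-4))² = (-23 - 3*3)² = (-23 - 9)² = (-32)² = 1024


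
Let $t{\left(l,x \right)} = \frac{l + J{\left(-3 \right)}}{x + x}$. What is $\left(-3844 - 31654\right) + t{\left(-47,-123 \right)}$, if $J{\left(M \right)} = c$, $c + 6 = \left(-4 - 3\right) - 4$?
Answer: $- \frac{4366222}{123} \approx -35498.0$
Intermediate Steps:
$c = -17$ ($c = -6 - 11 = -17$)
$J{\left(M \right)} = -17$
$t{\left(l,x \right)} = \frac{-17 + l}{2 x}$ ($t{\left(l,x \right)} = \frac{l - 17}{x + x} = \frac{-17 + l}{2 x}$)
$\left(-3844 - 31654\right) + t{\left(-47,-123 \right)} = \left(-3844 - 31654\right) + \frac{-17 - 47}{2 \left(-123\right)} = -35498 + \frac{1}{2} \left(- \frac{1}{123}\right) \left(-64\right) = -35498 + \frac{32}{123} = - \frac{4366222}{123}$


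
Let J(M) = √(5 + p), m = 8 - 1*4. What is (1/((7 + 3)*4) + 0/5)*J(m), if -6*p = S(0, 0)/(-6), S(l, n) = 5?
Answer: √185/240 ≈ 0.056673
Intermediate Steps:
p = 5/36 (p = -5/(6*(-6)) = -5*(-1)/(6*6) = -⅙*(-⅚) = 5/36 ≈ 0.13889)
m = 4 (m = 8 - 4 = 4)
J(M) = √185/6 (J(M) = √(5 + 5/36) = √(185/36) = √185/6)
(1/((7 + 3)*4) + 0/5)*J(m) = (1/((7 + 3)*4) + 0/5)*(√185/6) = ((¼)/10 + 0*(⅕))*(√185/6) = ((⅒)*(¼) + 0)*(√185/6) = (1/40 + 0)*(√185/6) = (√185/6)/40 = √185/240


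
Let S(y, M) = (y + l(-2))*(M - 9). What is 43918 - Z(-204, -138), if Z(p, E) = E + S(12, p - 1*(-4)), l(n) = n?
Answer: 46146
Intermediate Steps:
S(y, M) = (-9 + M)*(-2 + y) (S(y, M) = (y - 2)*(M - 9) = (-2 + y)*(-9 + M) = (-9 + M)*(-2 + y))
Z(p, E) = -50 + E + 10*p (Z(p, E) = E + (18 - 9*12 - 2*(p - 1*(-4)) + (p - 1*(-4))*12) = E + (18 - 108 - 2*(p + 4) + (p + 4)*12) = E + (18 - 108 - 2*(4 + p) + (4 + p)*12) = E + (18 - 108 + (-8 - 2*p) + (48 + 12*p)) = E + (-50 + 10*p) = -50 + E + 10*p)
43918 - Z(-204, -138) = 43918 - (-50 - 138 + 10*(-204)) = 43918 - (-50 - 138 - 2040) = 43918 - 1*(-2228) = 43918 + 2228 = 46146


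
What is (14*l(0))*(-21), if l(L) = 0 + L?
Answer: 0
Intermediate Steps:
l(L) = L
(14*l(0))*(-21) = (14*0)*(-21) = 0*(-21) = 0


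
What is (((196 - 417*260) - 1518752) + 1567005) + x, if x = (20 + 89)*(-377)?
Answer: -101064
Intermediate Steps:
x = -41093 (x = 109*(-377) = -41093)
(((196 - 417*260) - 1518752) + 1567005) + x = (((196 - 417*260) - 1518752) + 1567005) - 41093 = (((196 - 108420) - 1518752) + 1567005) - 41093 = ((-108224 - 1518752) + 1567005) - 41093 = (-1626976 + 1567005) - 41093 = -59971 - 41093 = -101064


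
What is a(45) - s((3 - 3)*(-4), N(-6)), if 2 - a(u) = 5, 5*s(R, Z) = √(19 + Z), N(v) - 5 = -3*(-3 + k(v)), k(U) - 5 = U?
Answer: -21/5 ≈ -4.2000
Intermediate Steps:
k(U) = 5 + U
N(v) = -1 - 3*v (N(v) = 5 - 3*(-3 + (5 + v)) = 5 - 3*(2 + v) = 5 + (-6 - 3*v) = -1 - 3*v)
s(R, Z) = √(19 + Z)/5
a(u) = -3 (a(u) = 2 - 1*5 = 2 - 5 = -3)
a(45) - s((3 - 3)*(-4), N(-6)) = -3 - √(19 + (-1 - 3*(-6)))/5 = -3 - √(19 + (-1 + 18))/5 = -3 - √(19 + 17)/5 = -3 - √36/5 = -3 - 6/5 = -21/5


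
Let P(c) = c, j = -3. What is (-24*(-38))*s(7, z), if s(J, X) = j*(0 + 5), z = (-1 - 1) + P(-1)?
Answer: -13680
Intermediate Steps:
z = -3 (z = (-1 - 1) - 1 = -2 - 1 = -3)
s(J, X) = -15 (s(J, X) = -3*(0 + 5) = -3*5 = -15)
(-24*(-38))*s(7, z) = -24*(-38)*(-15) = 912*(-15) = -13680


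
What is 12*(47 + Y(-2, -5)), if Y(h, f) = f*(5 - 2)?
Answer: 384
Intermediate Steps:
Y(h, f) = 3*f (Y(h, f) = f*3 = 3*f)
12*(47 + Y(-2, -5)) = 12*(47 + 3*(-5)) = 12*(47 - 15) = 12*32 = 384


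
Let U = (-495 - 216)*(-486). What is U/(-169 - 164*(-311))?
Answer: 115182/16945 ≈ 6.7974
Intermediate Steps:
U = 345546 (U = -711*(-486) = 345546)
U/(-169 - 164*(-311)) = 345546/(-169 - 164*(-311)) = 345546/(-169 + 51004) = 345546/50835 = 345546*(1/50835) = 115182/16945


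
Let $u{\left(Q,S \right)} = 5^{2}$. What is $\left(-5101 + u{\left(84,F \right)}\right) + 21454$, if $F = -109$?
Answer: $16378$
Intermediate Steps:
$u{\left(Q,S \right)} = 25$
$\left(-5101 + u{\left(84,F \right)}\right) + 21454 = \left(-5101 + 25\right) + 21454 = -5076 + 21454 = 16378$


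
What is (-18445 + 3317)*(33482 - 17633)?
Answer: -239763672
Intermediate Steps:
(-18445 + 3317)*(33482 - 17633) = -15128*15849 = -239763672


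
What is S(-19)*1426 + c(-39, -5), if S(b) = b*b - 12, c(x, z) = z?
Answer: 497669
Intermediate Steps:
S(b) = -12 + b² (S(b) = b² - 12 = -12 + b²)
S(-19)*1426 + c(-39, -5) = (-12 + (-19)²)*1426 - 5 = (-12 + 361)*1426 - 5 = 349*1426 - 5 = 497674 - 5 = 497669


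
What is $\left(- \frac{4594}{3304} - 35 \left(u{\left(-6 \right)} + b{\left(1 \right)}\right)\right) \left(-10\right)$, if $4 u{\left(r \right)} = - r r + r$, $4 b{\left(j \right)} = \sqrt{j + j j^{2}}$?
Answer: $- \frac{3024065}{826} + \frac{175 \sqrt{2}}{2} \approx -3537.4$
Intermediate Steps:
$b{\left(j \right)} = \frac{\sqrt{j + j^{3}}}{4}$ ($b{\left(j \right)} = \frac{\sqrt{j + j j^{2}}}{4} = \frac{\sqrt{j + j^{3}}}{4}$)
$u{\left(r \right)} = - \frac{r^{2}}{4} + \frac{r}{4}$ ($u{\left(r \right)} = \frac{- r r + r}{4} = \frac{- r^{2} + r}{4} = \frac{r - r^{2}}{4} = - \frac{r^{2}}{4} + \frac{r}{4}$)
$\left(- \frac{4594}{3304} - 35 \left(u{\left(-6 \right)} + b{\left(1 \right)}\right)\right) \left(-10\right) = \left(- \frac{4594}{3304} - 35 \left(\frac{1}{4} \left(-6\right) \left(1 - -6\right) + \frac{\sqrt{1 + 1^{3}}}{4}\right)\right) \left(-10\right) = \left(\left(-4594\right) \frac{1}{3304} - 35 \left(\frac{1}{4} \left(-6\right) \left(1 + 6\right) + \frac{\sqrt{1 + 1}}{4}\right)\right) \left(-10\right) = \left(- \frac{2297}{1652} - 35 \left(\frac{1}{4} \left(-6\right) 7 + \frac{\sqrt{2}}{4}\right)\right) \left(-10\right) = \left(- \frac{2297}{1652} - 35 \left(- \frac{21}{2} + \frac{\sqrt{2}}{4}\right)\right) \left(-10\right) = \left(- \frac{2297}{1652} + \left(\frac{735}{2} - \frac{35 \sqrt{2}}{4}\right)\right) \left(-10\right) = \left(\frac{604813}{1652} - \frac{35 \sqrt{2}}{4}\right) \left(-10\right) = - \frac{3024065}{826} + \frac{175 \sqrt{2}}{2}$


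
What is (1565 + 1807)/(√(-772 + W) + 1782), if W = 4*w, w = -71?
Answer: 45522/24065 - 1124*I*√66/264715 ≈ 1.8916 - 0.034495*I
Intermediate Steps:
W = -284 (W = 4*(-71) = -284)
(1565 + 1807)/(√(-772 + W) + 1782) = (1565 + 1807)/(√(-772 - 284) + 1782) = 3372/(√(-1056) + 1782) = 3372/(4*I*√66 + 1782) = 3372/(1782 + 4*I*√66)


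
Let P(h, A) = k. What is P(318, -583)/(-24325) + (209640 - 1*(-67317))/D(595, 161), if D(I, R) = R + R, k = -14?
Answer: 962426219/1118950 ≈ 860.12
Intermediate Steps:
P(h, A) = -14
D(I, R) = 2*R
P(318, -583)/(-24325) + (209640 - 1*(-67317))/D(595, 161) = -14/(-24325) + (209640 - 1*(-67317))/((2*161)) = -14*(-1/24325) + (209640 + 67317)/322 = 2/3475 + 276957*(1/322) = 2/3475 + 276957/322 = 962426219/1118950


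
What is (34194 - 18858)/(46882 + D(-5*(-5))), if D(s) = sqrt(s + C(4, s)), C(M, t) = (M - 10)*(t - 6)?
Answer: 26628976/81404519 - 568*I*sqrt(89)/81404519 ≈ 0.32712 - 6.5826e-5*I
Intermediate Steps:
C(M, t) = (-10 + M)*(-6 + t)
D(s) = sqrt(36 - 5*s) (D(s) = sqrt(s + (60 - 10*s - 6*4 + 4*s)) = sqrt(s + (60 - 10*s - 24 + 4*s)) = sqrt(s + (36 - 6*s)) = sqrt(36 - 5*s))
(34194 - 18858)/(46882 + D(-5*(-5))) = (34194 - 18858)/(46882 + sqrt(36 - (-25)*(-5))) = 15336/(46882 + sqrt(36 - 5*25)) = 15336/(46882 + sqrt(36 - 125)) = 15336/(46882 + sqrt(-89)) = 15336/(46882 + I*sqrt(89))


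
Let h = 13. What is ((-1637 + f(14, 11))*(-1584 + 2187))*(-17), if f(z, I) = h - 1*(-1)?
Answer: 16637373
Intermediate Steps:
f(z, I) = 14 (f(z, I) = 13 - 1*(-1) = 13 + 1 = 14)
((-1637 + f(14, 11))*(-1584 + 2187))*(-17) = ((-1637 + 14)*(-1584 + 2187))*(-17) = -1623*603*(-17) = -978669*(-17) = 16637373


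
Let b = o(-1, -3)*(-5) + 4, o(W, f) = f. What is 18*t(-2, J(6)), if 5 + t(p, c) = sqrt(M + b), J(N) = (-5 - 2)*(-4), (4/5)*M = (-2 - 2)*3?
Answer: -54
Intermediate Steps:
M = -15 (M = 5*((-2 - 2)*3)/4 = 5*(-4*3)/4 = (5/4)*(-12) = -15)
J(N) = 28 (J(N) = -7*(-4) = 28)
b = 19 (b = -3*(-5) + 4 = 15 + 4 = 19)
t(p, c) = -3 (t(p, c) = -5 + sqrt(-15 + 19) = -5 + sqrt(4) = -5 + 2 = -3)
18*t(-2, J(6)) = 18*(-3) = -54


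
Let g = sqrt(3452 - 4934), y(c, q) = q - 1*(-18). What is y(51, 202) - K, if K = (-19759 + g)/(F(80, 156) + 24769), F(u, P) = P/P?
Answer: 5469159/24770 - I*sqrt(1482)/24770 ≈ 220.8 - 0.0015542*I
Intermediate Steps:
y(c, q) = 18 + q (y(c, q) = q + 18 = 18 + q)
F(u, P) = 1
g = I*sqrt(1482) (g = sqrt(-1482) = I*sqrt(1482) ≈ 38.497*I)
K = -19759/24770 + I*sqrt(1482)/24770 (K = (-19759 + I*sqrt(1482))/(1 + 24769) = (-19759 + I*sqrt(1482))/24770 = (-19759 + I*sqrt(1482))*(1/24770) = -19759/24770 + I*sqrt(1482)/24770 ≈ -0.7977 + 0.0015542*I)
y(51, 202) - K = (18 + 202) - (-19759/24770 + I*sqrt(1482)/24770) = 220 + (19759/24770 - I*sqrt(1482)/24770) = 5469159/24770 - I*sqrt(1482)/24770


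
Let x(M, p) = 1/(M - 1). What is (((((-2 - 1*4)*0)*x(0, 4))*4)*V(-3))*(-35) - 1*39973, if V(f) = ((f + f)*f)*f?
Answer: -39973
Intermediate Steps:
x(M, p) = 1/(-1 + M)
V(f) = 2*f³ (V(f) = ((2*f)*f)*f = (2*f²)*f = 2*f³)
(((((-2 - 1*4)*0)*x(0, 4))*4)*V(-3))*(-35) - 1*39973 = (((((-2 - 1*4)*0)/(-1 + 0))*4)*(2*(-3)³))*(-35) - 1*39973 = (((((-2 - 4)*0)/(-1))*4)*(2*(-27)))*(-35) - 39973 = (((-6*0*(-1))*4)*(-54))*(-35) - 39973 = (((0*(-1))*4)*(-54))*(-35) - 39973 = ((0*4)*(-54))*(-35) - 39973 = (0*(-54))*(-35) - 39973 = 0*(-35) - 39973 = 0 - 39973 = -39973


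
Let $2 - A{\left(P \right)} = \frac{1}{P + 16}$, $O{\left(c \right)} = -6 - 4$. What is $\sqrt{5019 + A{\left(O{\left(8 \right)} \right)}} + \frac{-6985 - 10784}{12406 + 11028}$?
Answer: $- \frac{17769}{23434} + \frac{5 \sqrt{7230}}{6} \approx 70.1$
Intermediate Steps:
$O{\left(c \right)} = -10$
$A{\left(P \right)} = 2 - \frac{1}{16 + P}$ ($A{\left(P \right)} = 2 - \frac{1}{P + 16} = 2 - \frac{1}{16 + P}$)
$\sqrt{5019 + A{\left(O{\left(8 \right)} \right)}} + \frac{-6985 - 10784}{12406 + 11028} = \sqrt{5019 + \frac{31 + 2 \left(-10\right)}{16 - 10}} + \frac{-6985 - 10784}{12406 + 11028} = \sqrt{5019 + \frac{31 - 20}{6}} - \frac{17769}{23434} = \sqrt{5019 + \frac{1}{6} \cdot 11} - \frac{17769}{23434} = \sqrt{5019 + \frac{11}{6}} - \frac{17769}{23434} = \sqrt{\frac{30125}{6}} - \frac{17769}{23434} = \frac{5 \sqrt{7230}}{6} - \frac{17769}{23434} = - \frac{17769}{23434} + \frac{5 \sqrt{7230}}{6}$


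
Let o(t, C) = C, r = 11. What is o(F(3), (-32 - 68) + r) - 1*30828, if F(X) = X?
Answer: -30917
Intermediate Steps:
o(F(3), (-32 - 68) + r) - 1*30828 = ((-32 - 68) + 11) - 1*30828 = (-100 + 11) - 30828 = -89 - 30828 = -30917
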